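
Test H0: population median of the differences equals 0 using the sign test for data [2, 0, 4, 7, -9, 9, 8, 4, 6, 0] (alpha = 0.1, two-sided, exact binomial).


Step 1: Discard zero differences. Original n = 10; n_eff = number of nonzero differences = 8.
Nonzero differences (with sign): +2, +4, +7, -9, +9, +8, +4, +6
Step 2: Count signs: positive = 7, negative = 1.
Step 3: Under H0: P(positive) = 0.5, so the number of positives S ~ Bin(8, 0.5).
Step 4: Two-sided exact p-value = sum of Bin(8,0.5) probabilities at or below the observed probability = 0.070312.
Step 5: alpha = 0.1. reject H0.

n_eff = 8, pos = 7, neg = 1, p = 0.070312, reject H0.


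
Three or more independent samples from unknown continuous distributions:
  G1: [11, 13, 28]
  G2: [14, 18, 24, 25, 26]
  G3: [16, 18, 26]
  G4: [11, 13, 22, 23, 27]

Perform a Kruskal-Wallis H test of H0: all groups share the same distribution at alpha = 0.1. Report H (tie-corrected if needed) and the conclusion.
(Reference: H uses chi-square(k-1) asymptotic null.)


Step 1: Combine all N = 16 observations and assign midranks.
sorted (value, group, rank): (11,G1,1.5), (11,G4,1.5), (13,G1,3.5), (13,G4,3.5), (14,G2,5), (16,G3,6), (18,G2,7.5), (18,G3,7.5), (22,G4,9), (23,G4,10), (24,G2,11), (25,G2,12), (26,G2,13.5), (26,G3,13.5), (27,G4,15), (28,G1,16)
Step 2: Sum ranks within each group.
R_1 = 21 (n_1 = 3)
R_2 = 49 (n_2 = 5)
R_3 = 27 (n_3 = 3)
R_4 = 39 (n_4 = 5)
Step 3: H = 12/(N(N+1)) * sum(R_i^2/n_i) - 3(N+1)
     = 12/(16*17) * (21^2/3 + 49^2/5 + 27^2/3 + 39^2/5) - 3*17
     = 0.044118 * 1174.4 - 51
     = 0.811765.
Step 4: Ties present; correction factor C = 1 - 24/(16^3 - 16) = 0.994118. Corrected H = 0.811765 / 0.994118 = 0.816568.
Step 5: Under H0, H ~ chi^2(3); p-value = 0.845500.
Step 6: alpha = 0.1. fail to reject H0.

H = 0.8166, df = 3, p = 0.845500, fail to reject H0.


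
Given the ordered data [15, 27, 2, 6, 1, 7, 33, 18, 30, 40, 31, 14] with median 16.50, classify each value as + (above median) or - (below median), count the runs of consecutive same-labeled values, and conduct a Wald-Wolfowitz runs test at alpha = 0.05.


Step 1: Compute median = 16.50; label A = above, B = below.
Labels in order: BABBBBAAAAAB  (n_A = 6, n_B = 6)
Step 2: Count runs R = 5.
Step 3: Under H0 (random ordering), E[R] = 2*n_A*n_B/(n_A+n_B) + 1 = 2*6*6/12 + 1 = 7.0000.
        Var[R] = 2*n_A*n_B*(2*n_A*n_B - n_A - n_B) / ((n_A+n_B)^2 * (n_A+n_B-1)) = 4320/1584 = 2.7273.
        SD[R] = 1.6514.
Step 4: Continuity-corrected z = (R + 0.5 - E[R]) / SD[R] = (5 + 0.5 - 7.0000) / 1.6514 = -0.9083.
Step 5: Two-sided p-value via normal approximation = 2*(1 - Phi(|z|)) = 0.363722.
Step 6: alpha = 0.05. fail to reject H0.

R = 5, z = -0.9083, p = 0.363722, fail to reject H0.


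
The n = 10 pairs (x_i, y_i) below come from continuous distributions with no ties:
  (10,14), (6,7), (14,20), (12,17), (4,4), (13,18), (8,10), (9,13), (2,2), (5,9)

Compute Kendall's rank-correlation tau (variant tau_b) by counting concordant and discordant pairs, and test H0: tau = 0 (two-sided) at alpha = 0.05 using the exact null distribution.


Step 1: Enumerate the 45 unordered pairs (i,j) with i<j and classify each by sign(x_j-x_i) * sign(y_j-y_i).
  (1,2):dx=-4,dy=-7->C; (1,3):dx=+4,dy=+6->C; (1,4):dx=+2,dy=+3->C; (1,5):dx=-6,dy=-10->C
  (1,6):dx=+3,dy=+4->C; (1,7):dx=-2,dy=-4->C; (1,8):dx=-1,dy=-1->C; (1,9):dx=-8,dy=-12->C
  (1,10):dx=-5,dy=-5->C; (2,3):dx=+8,dy=+13->C; (2,4):dx=+6,dy=+10->C; (2,5):dx=-2,dy=-3->C
  (2,6):dx=+7,dy=+11->C; (2,7):dx=+2,dy=+3->C; (2,8):dx=+3,dy=+6->C; (2,9):dx=-4,dy=-5->C
  (2,10):dx=-1,dy=+2->D; (3,4):dx=-2,dy=-3->C; (3,5):dx=-10,dy=-16->C; (3,6):dx=-1,dy=-2->C
  (3,7):dx=-6,dy=-10->C; (3,8):dx=-5,dy=-7->C; (3,9):dx=-12,dy=-18->C; (3,10):dx=-9,dy=-11->C
  (4,5):dx=-8,dy=-13->C; (4,6):dx=+1,dy=+1->C; (4,7):dx=-4,dy=-7->C; (4,8):dx=-3,dy=-4->C
  (4,9):dx=-10,dy=-15->C; (4,10):dx=-7,dy=-8->C; (5,6):dx=+9,dy=+14->C; (5,7):dx=+4,dy=+6->C
  (5,8):dx=+5,dy=+9->C; (5,9):dx=-2,dy=-2->C; (5,10):dx=+1,dy=+5->C; (6,7):dx=-5,dy=-8->C
  (6,8):dx=-4,dy=-5->C; (6,9):dx=-11,dy=-16->C; (6,10):dx=-8,dy=-9->C; (7,8):dx=+1,dy=+3->C
  (7,9):dx=-6,dy=-8->C; (7,10):dx=-3,dy=-1->C; (8,9):dx=-7,dy=-11->C; (8,10):dx=-4,dy=-4->C
  (9,10):dx=+3,dy=+7->C
Step 2: C = 44, D = 1, total pairs = 45.
Step 3: tau = (C - D)/(n(n-1)/2) = (44 - 1)/45 = 0.955556.
Step 4: Exact two-sided p-value (enumerate n! = 3628800 permutations of y under H0): p = 0.000006.
Step 5: alpha = 0.05. reject H0.

tau_b = 0.9556 (C=44, D=1), p = 0.000006, reject H0.


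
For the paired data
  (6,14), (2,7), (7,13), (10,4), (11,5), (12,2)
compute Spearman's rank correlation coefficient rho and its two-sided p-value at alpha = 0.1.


Step 1: Rank x and y separately (midranks; no ties here).
rank(x): 6->2, 2->1, 7->3, 10->4, 11->5, 12->6
rank(y): 14->6, 7->4, 13->5, 4->2, 5->3, 2->1
Step 2: d_i = R_x(i) - R_y(i); compute d_i^2.
  (2-6)^2=16, (1-4)^2=9, (3-5)^2=4, (4-2)^2=4, (5-3)^2=4, (6-1)^2=25
sum(d^2) = 62.
Step 3: rho = 1 - 6*62 / (6*(6^2 - 1)) = 1 - 372/210 = -0.771429.
Step 4: Under H0, t = rho * sqrt((n-2)/(1-rho^2)) = -2.4247 ~ t(4).
Step 5: Two-sided p-value from the t-distribution with 4 df = 0.072397.
Step 6: alpha = 0.1. reject H0.

rho = -0.7714, p = 0.072397, reject H0 at alpha = 0.1.


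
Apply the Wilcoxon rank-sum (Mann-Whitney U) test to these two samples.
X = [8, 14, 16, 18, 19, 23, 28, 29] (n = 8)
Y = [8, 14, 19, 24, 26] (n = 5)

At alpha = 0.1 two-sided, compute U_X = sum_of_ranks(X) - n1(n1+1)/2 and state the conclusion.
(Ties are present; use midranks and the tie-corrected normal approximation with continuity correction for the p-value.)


Step 1: Combine and sort all 13 observations; assign midranks.
sorted (value, group): (8,X), (8,Y), (14,X), (14,Y), (16,X), (18,X), (19,X), (19,Y), (23,X), (24,Y), (26,Y), (28,X), (29,X)
ranks: 8->1.5, 8->1.5, 14->3.5, 14->3.5, 16->5, 18->6, 19->7.5, 19->7.5, 23->9, 24->10, 26->11, 28->12, 29->13
Step 2: Rank sum for X: R1 = 1.5 + 3.5 + 5 + 6 + 7.5 + 9 + 12 + 13 = 57.5.
Step 3: U_X = R1 - n1(n1+1)/2 = 57.5 - 8*9/2 = 57.5 - 36 = 21.5.
       U_Y = n1*n2 - U_X = 40 - 21.5 = 18.5.
Step 4: Ties are present, so use the tie-corrected normal approximation (with continuity correction) for the p-value.
Step 5: p-value = 0.883138; compare to alpha = 0.1. fail to reject H0.

U_X = 21.5, p = 0.883138, fail to reject H0 at alpha = 0.1.


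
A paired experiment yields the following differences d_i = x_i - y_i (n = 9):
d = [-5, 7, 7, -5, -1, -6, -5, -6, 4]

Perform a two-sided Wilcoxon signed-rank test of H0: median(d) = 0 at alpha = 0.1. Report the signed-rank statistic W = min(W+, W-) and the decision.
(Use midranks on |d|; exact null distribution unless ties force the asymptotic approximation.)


Step 1: Drop any zero differences (none here) and take |d_i|.
|d| = [5, 7, 7, 5, 1, 6, 5, 6, 4]
Step 2: Midrank |d_i| (ties get averaged ranks).
ranks: |5|->4, |7|->8.5, |7|->8.5, |5|->4, |1|->1, |6|->6.5, |5|->4, |6|->6.5, |4|->2
Step 3: Attach original signs; sum ranks with positive sign and with negative sign.
W+ = 8.5 + 8.5 + 2 = 19
W- = 4 + 4 + 1 + 6.5 + 4 + 6.5 = 26
(Check: W+ + W- = 45 should equal n(n+1)/2 = 45.)
Step 4: Test statistic W = min(W+, W-) = 19.
Step 5: Ties in |d|, so use the tie-corrected normal approximation.
        E[W] = n(n+1)/4 = 9*10/4 = 22.5.
        Tie groups: |d|=5 (t=3), |d|=6 (t=2), |d|=7 (t=2); sum(t^3 - t) = 36.
        Var[W] = n(n+1)(2n+1)/24 - sum(t^3-t)/48 = 1710/24 - 36/48 = 70.5.
        z = (W - E[W]) / sqrt(Var[W]) = (19 - 22.5) / 8.3964 = -0.4168.
        Two-sided p = 2*Phi(z) = 0.676793.
Step 6: alpha = 0.1. fail to reject H0.

W+ = 19, W- = 26, W = min = 19, p = 0.676793, fail to reject H0.


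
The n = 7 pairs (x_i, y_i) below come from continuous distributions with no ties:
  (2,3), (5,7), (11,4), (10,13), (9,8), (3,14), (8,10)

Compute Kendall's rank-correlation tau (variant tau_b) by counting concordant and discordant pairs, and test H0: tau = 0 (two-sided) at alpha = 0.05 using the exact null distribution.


Step 1: Enumerate the 21 unordered pairs (i,j) with i<j and classify each by sign(x_j-x_i) * sign(y_j-y_i).
  (1,2):dx=+3,dy=+4->C; (1,3):dx=+9,dy=+1->C; (1,4):dx=+8,dy=+10->C; (1,5):dx=+7,dy=+5->C
  (1,6):dx=+1,dy=+11->C; (1,7):dx=+6,dy=+7->C; (2,3):dx=+6,dy=-3->D; (2,4):dx=+5,dy=+6->C
  (2,5):dx=+4,dy=+1->C; (2,6):dx=-2,dy=+7->D; (2,7):dx=+3,dy=+3->C; (3,4):dx=-1,dy=+9->D
  (3,5):dx=-2,dy=+4->D; (3,6):dx=-8,dy=+10->D; (3,7):dx=-3,dy=+6->D; (4,5):dx=-1,dy=-5->C
  (4,6):dx=-7,dy=+1->D; (4,7):dx=-2,dy=-3->C; (5,6):dx=-6,dy=+6->D; (5,7):dx=-1,dy=+2->D
  (6,7):dx=+5,dy=-4->D
Step 2: C = 11, D = 10, total pairs = 21.
Step 3: tau = (C - D)/(n(n-1)/2) = (11 - 10)/21 = 0.047619.
Step 4: Exact two-sided p-value (enumerate n! = 5040 permutations of y under H0): p = 1.000000.
Step 5: alpha = 0.05. fail to reject H0.

tau_b = 0.0476 (C=11, D=10), p = 1.000000, fail to reject H0.


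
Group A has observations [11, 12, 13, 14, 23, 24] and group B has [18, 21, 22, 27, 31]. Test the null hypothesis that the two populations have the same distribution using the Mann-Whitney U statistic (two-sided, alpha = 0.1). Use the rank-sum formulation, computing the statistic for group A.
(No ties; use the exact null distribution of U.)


Step 1: Combine and sort all 11 observations; assign midranks.
sorted (value, group): (11,X), (12,X), (13,X), (14,X), (18,Y), (21,Y), (22,Y), (23,X), (24,X), (27,Y), (31,Y)
ranks: 11->1, 12->2, 13->3, 14->4, 18->5, 21->6, 22->7, 23->8, 24->9, 27->10, 31->11
Step 2: Rank sum for X: R1 = 1 + 2 + 3 + 4 + 8 + 9 = 27.
Step 3: U_X = R1 - n1(n1+1)/2 = 27 - 6*7/2 = 27 - 21 = 6.
       U_Y = n1*n2 - U_X = 30 - 6 = 24.
Step 4: No ties, so the exact null distribution of U (based on enumerating the C(11,6) = 462 equally likely rank assignments) gives the two-sided p-value.
Step 5: p-value = 0.125541; compare to alpha = 0.1. fail to reject H0.

U_X = 6, p = 0.125541, fail to reject H0 at alpha = 0.1.


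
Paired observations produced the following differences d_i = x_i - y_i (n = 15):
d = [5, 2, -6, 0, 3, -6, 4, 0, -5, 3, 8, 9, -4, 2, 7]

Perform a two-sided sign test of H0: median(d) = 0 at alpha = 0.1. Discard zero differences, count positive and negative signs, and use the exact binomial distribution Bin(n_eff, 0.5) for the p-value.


Step 1: Discard zero differences. Original n = 15; n_eff = number of nonzero differences = 13.
Nonzero differences (with sign): +5, +2, -6, +3, -6, +4, -5, +3, +8, +9, -4, +2, +7
Step 2: Count signs: positive = 9, negative = 4.
Step 3: Under H0: P(positive) = 0.5, so the number of positives S ~ Bin(13, 0.5).
Step 4: Two-sided exact p-value = sum of Bin(13,0.5) probabilities at or below the observed probability = 0.266846.
Step 5: alpha = 0.1. fail to reject H0.

n_eff = 13, pos = 9, neg = 4, p = 0.266846, fail to reject H0.


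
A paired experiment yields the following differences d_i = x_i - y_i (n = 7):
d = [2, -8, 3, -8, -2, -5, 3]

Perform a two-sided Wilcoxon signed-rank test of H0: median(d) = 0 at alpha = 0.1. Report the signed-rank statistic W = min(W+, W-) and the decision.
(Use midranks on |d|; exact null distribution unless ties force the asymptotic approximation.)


Step 1: Drop any zero differences (none here) and take |d_i|.
|d| = [2, 8, 3, 8, 2, 5, 3]
Step 2: Midrank |d_i| (ties get averaged ranks).
ranks: |2|->1.5, |8|->6.5, |3|->3.5, |8|->6.5, |2|->1.5, |5|->5, |3|->3.5
Step 3: Attach original signs; sum ranks with positive sign and with negative sign.
W+ = 1.5 + 3.5 + 3.5 = 8.5
W- = 6.5 + 6.5 + 1.5 + 5 = 19.5
(Check: W+ + W- = 28 should equal n(n+1)/2 = 28.)
Step 4: Test statistic W = min(W+, W-) = 8.5.
Step 5: Ties in |d|, so use the tie-corrected normal approximation.
        E[W] = n(n+1)/4 = 7*8/4 = 14.
        Tie groups: |d|=2 (t=2), |d|=3 (t=2), |d|=8 (t=2); sum(t^3 - t) = 18.
        Var[W] = n(n+1)(2n+1)/24 - sum(t^3-t)/48 = 840/24 - 18/48 = 34.625.
        z = (W - E[W]) / sqrt(Var[W]) = (8.5 - 14) / 5.8843 = -0.9347.
        Two-sided p = 2*Phi(z) = 0.349948.
Step 6: alpha = 0.1. fail to reject H0.

W+ = 8.5, W- = 19.5, W = min = 8.5, p = 0.349948, fail to reject H0.


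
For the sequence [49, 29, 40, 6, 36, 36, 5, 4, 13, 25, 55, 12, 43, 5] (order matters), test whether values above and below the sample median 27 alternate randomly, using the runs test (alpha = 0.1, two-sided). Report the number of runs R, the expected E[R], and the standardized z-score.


Step 1: Compute median = 27; label A = above, B = below.
Labels in order: AAABAABBBBABAB  (n_A = 7, n_B = 7)
Step 2: Count runs R = 8.
Step 3: Under H0 (random ordering), E[R] = 2*n_A*n_B/(n_A+n_B) + 1 = 2*7*7/14 + 1 = 8.0000.
        Var[R] = 2*n_A*n_B*(2*n_A*n_B - n_A - n_B) / ((n_A+n_B)^2 * (n_A+n_B-1)) = 8232/2548 = 3.2308.
        SD[R] = 1.7974.
Step 4: R = E[R], so z = 0 with no continuity correction.
Step 5: Two-sided p-value via normal approximation = 2*(1 - Phi(|z|)) = 1.000000.
Step 6: alpha = 0.1. fail to reject H0.

R = 8, z = 0.0000, p = 1.000000, fail to reject H0.


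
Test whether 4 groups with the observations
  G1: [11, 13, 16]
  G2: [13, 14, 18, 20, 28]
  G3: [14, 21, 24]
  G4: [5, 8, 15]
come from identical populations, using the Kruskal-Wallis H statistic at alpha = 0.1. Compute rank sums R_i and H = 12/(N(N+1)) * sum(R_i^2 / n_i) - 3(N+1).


Step 1: Combine all N = 14 observations and assign midranks.
sorted (value, group, rank): (5,G4,1), (8,G4,2), (11,G1,3), (13,G1,4.5), (13,G2,4.5), (14,G2,6.5), (14,G3,6.5), (15,G4,8), (16,G1,9), (18,G2,10), (20,G2,11), (21,G3,12), (24,G3,13), (28,G2,14)
Step 2: Sum ranks within each group.
R_1 = 16.5 (n_1 = 3)
R_2 = 46 (n_2 = 5)
R_3 = 31.5 (n_3 = 3)
R_4 = 11 (n_4 = 3)
Step 3: H = 12/(N(N+1)) * sum(R_i^2/n_i) - 3(N+1)
     = 12/(14*15) * (16.5^2/3 + 46^2/5 + 31.5^2/3 + 11^2/3) - 3*15
     = 0.057143 * 885.033 - 45
     = 5.573333.
Step 4: Ties present; correction factor C = 1 - 12/(14^3 - 14) = 0.995604. Corrected H = 5.573333 / 0.995604 = 5.597940.
Step 5: Under H0, H ~ chi^2(3); p-value = 0.132897.
Step 6: alpha = 0.1. fail to reject H0.

H = 5.5979, df = 3, p = 0.132897, fail to reject H0.


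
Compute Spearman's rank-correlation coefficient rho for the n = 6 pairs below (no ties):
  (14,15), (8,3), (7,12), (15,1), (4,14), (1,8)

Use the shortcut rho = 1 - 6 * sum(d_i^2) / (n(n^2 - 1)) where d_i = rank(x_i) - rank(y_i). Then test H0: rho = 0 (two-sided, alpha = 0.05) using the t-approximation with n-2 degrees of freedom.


Step 1: Rank x and y separately (midranks; no ties here).
rank(x): 14->5, 8->4, 7->3, 15->6, 4->2, 1->1
rank(y): 15->6, 3->2, 12->4, 1->1, 14->5, 8->3
Step 2: d_i = R_x(i) - R_y(i); compute d_i^2.
  (5-6)^2=1, (4-2)^2=4, (3-4)^2=1, (6-1)^2=25, (2-5)^2=9, (1-3)^2=4
sum(d^2) = 44.
Step 3: rho = 1 - 6*44 / (6*(6^2 - 1)) = 1 - 264/210 = -0.257143.
Step 4: Under H0, t = rho * sqrt((n-2)/(1-rho^2)) = -0.5322 ~ t(4).
Step 5: Two-sided p-value from the t-distribution with 4 df = 0.622787.
Step 6: alpha = 0.05. fail to reject H0.

rho = -0.2571, p = 0.622787, fail to reject H0 at alpha = 0.05.


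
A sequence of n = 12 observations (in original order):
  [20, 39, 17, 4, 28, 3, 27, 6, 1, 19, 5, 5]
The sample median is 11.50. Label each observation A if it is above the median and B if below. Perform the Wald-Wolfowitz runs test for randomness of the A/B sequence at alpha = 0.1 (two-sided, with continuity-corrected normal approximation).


Step 1: Compute median = 11.50; label A = above, B = below.
Labels in order: AAABABABBABB  (n_A = 6, n_B = 6)
Step 2: Count runs R = 8.
Step 3: Under H0 (random ordering), E[R] = 2*n_A*n_B/(n_A+n_B) + 1 = 2*6*6/12 + 1 = 7.0000.
        Var[R] = 2*n_A*n_B*(2*n_A*n_B - n_A - n_B) / ((n_A+n_B)^2 * (n_A+n_B-1)) = 4320/1584 = 2.7273.
        SD[R] = 1.6514.
Step 4: Continuity-corrected z = (R - 0.5 - E[R]) / SD[R] = (8 - 0.5 - 7.0000) / 1.6514 = 0.3028.
Step 5: Two-sided p-value via normal approximation = 2*(1 - Phi(|z|)) = 0.762069.
Step 6: alpha = 0.1. fail to reject H0.

R = 8, z = 0.3028, p = 0.762069, fail to reject H0.


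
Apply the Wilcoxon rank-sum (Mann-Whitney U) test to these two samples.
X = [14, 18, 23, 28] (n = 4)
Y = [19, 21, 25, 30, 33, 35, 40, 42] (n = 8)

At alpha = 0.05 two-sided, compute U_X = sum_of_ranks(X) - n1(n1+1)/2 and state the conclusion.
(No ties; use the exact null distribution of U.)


Step 1: Combine and sort all 12 observations; assign midranks.
sorted (value, group): (14,X), (18,X), (19,Y), (21,Y), (23,X), (25,Y), (28,X), (30,Y), (33,Y), (35,Y), (40,Y), (42,Y)
ranks: 14->1, 18->2, 19->3, 21->4, 23->5, 25->6, 28->7, 30->8, 33->9, 35->10, 40->11, 42->12
Step 2: Rank sum for X: R1 = 1 + 2 + 5 + 7 = 15.
Step 3: U_X = R1 - n1(n1+1)/2 = 15 - 4*5/2 = 15 - 10 = 5.
       U_Y = n1*n2 - U_X = 32 - 5 = 27.
Step 4: No ties, so the exact null distribution of U (based on enumerating the C(12,4) = 495 equally likely rank assignments) gives the two-sided p-value.
Step 5: p-value = 0.072727; compare to alpha = 0.05. fail to reject H0.

U_X = 5, p = 0.072727, fail to reject H0 at alpha = 0.05.


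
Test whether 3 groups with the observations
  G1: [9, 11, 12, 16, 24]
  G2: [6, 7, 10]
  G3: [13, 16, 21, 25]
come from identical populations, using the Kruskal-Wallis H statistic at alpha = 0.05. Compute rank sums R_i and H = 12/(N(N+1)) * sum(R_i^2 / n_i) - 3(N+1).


Step 1: Combine all N = 12 observations and assign midranks.
sorted (value, group, rank): (6,G2,1), (7,G2,2), (9,G1,3), (10,G2,4), (11,G1,5), (12,G1,6), (13,G3,7), (16,G1,8.5), (16,G3,8.5), (21,G3,10), (24,G1,11), (25,G3,12)
Step 2: Sum ranks within each group.
R_1 = 33.5 (n_1 = 5)
R_2 = 7 (n_2 = 3)
R_3 = 37.5 (n_3 = 4)
Step 3: H = 12/(N(N+1)) * sum(R_i^2/n_i) - 3(N+1)
     = 12/(12*13) * (33.5^2/5 + 7^2/3 + 37.5^2/4) - 3*13
     = 0.076923 * 592.346 - 39
     = 6.565064.
Step 4: Ties present; correction factor C = 1 - 6/(12^3 - 12) = 0.996503. Corrected H = 6.565064 / 0.996503 = 6.588099.
Step 5: Under H0, H ~ chi^2(2); p-value = 0.037103.
Step 6: alpha = 0.05. reject H0.

H = 6.5881, df = 2, p = 0.037103, reject H0.


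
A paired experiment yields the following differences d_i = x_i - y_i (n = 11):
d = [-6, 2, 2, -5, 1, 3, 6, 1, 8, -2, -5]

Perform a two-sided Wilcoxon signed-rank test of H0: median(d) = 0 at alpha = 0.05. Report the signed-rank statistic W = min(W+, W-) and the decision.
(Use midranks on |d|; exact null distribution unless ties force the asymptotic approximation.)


Step 1: Drop any zero differences (none here) and take |d_i|.
|d| = [6, 2, 2, 5, 1, 3, 6, 1, 8, 2, 5]
Step 2: Midrank |d_i| (ties get averaged ranks).
ranks: |6|->9.5, |2|->4, |2|->4, |5|->7.5, |1|->1.5, |3|->6, |6|->9.5, |1|->1.5, |8|->11, |2|->4, |5|->7.5
Step 3: Attach original signs; sum ranks with positive sign and with negative sign.
W+ = 4 + 4 + 1.5 + 6 + 9.5 + 1.5 + 11 = 37.5
W- = 9.5 + 7.5 + 4 + 7.5 = 28.5
(Check: W+ + W- = 66 should equal n(n+1)/2 = 66.)
Step 4: Test statistic W = min(W+, W-) = 28.5.
Step 5: Ties in |d|, so use the tie-corrected normal approximation.
        E[W] = n(n+1)/4 = 11*12/4 = 33.
        Tie groups: |d|=1 (t=2), |d|=2 (t=3), |d|=5 (t=2), |d|=6 (t=2); sum(t^3 - t) = 42.
        Var[W] = n(n+1)(2n+1)/24 - sum(t^3-t)/48 = 3036/24 - 42/48 = 125.625.
        z = (W - E[W]) / sqrt(Var[W]) = (28.5 - 33) / 11.2083 = -0.4015.
        Two-sided p = 2*Phi(z) = 0.688060.
Step 6: alpha = 0.05. fail to reject H0.

W+ = 37.5, W- = 28.5, W = min = 28.5, p = 0.688060, fail to reject H0.


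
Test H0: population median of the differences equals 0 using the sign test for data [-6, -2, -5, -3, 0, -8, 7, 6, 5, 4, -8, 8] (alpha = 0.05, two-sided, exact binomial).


Step 1: Discard zero differences. Original n = 12; n_eff = number of nonzero differences = 11.
Nonzero differences (with sign): -6, -2, -5, -3, -8, +7, +6, +5, +4, -8, +8
Step 2: Count signs: positive = 5, negative = 6.
Step 3: Under H0: P(positive) = 0.5, so the number of positives S ~ Bin(11, 0.5).
Step 4: Two-sided exact p-value = sum of Bin(11,0.5) probabilities at or below the observed probability = 1.000000.
Step 5: alpha = 0.05. fail to reject H0.

n_eff = 11, pos = 5, neg = 6, p = 1.000000, fail to reject H0.


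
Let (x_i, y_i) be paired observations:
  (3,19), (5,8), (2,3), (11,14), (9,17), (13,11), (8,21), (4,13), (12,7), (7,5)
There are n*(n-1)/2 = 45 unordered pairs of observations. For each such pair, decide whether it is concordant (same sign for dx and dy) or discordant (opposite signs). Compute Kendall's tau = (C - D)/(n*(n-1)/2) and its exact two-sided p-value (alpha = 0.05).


Step 1: Enumerate the 45 unordered pairs (i,j) with i<j and classify each by sign(x_j-x_i) * sign(y_j-y_i).
  (1,2):dx=+2,dy=-11->D; (1,3):dx=-1,dy=-16->C; (1,4):dx=+8,dy=-5->D; (1,5):dx=+6,dy=-2->D
  (1,6):dx=+10,dy=-8->D; (1,7):dx=+5,dy=+2->C; (1,8):dx=+1,dy=-6->D; (1,9):dx=+9,dy=-12->D
  (1,10):dx=+4,dy=-14->D; (2,3):dx=-3,dy=-5->C; (2,4):dx=+6,dy=+6->C; (2,5):dx=+4,dy=+9->C
  (2,6):dx=+8,dy=+3->C; (2,7):dx=+3,dy=+13->C; (2,8):dx=-1,dy=+5->D; (2,9):dx=+7,dy=-1->D
  (2,10):dx=+2,dy=-3->D; (3,4):dx=+9,dy=+11->C; (3,5):dx=+7,dy=+14->C; (3,6):dx=+11,dy=+8->C
  (3,7):dx=+6,dy=+18->C; (3,8):dx=+2,dy=+10->C; (3,9):dx=+10,dy=+4->C; (3,10):dx=+5,dy=+2->C
  (4,5):dx=-2,dy=+3->D; (4,6):dx=+2,dy=-3->D; (4,7):dx=-3,dy=+7->D; (4,8):dx=-7,dy=-1->C
  (4,9):dx=+1,dy=-7->D; (4,10):dx=-4,dy=-9->C; (5,6):dx=+4,dy=-6->D; (5,7):dx=-1,dy=+4->D
  (5,8):dx=-5,dy=-4->C; (5,9):dx=+3,dy=-10->D; (5,10):dx=-2,dy=-12->C; (6,7):dx=-5,dy=+10->D
  (6,8):dx=-9,dy=+2->D; (6,9):dx=-1,dy=-4->C; (6,10):dx=-6,dy=-6->C; (7,8):dx=-4,dy=-8->C
  (7,9):dx=+4,dy=-14->D; (7,10):dx=-1,dy=-16->C; (8,9):dx=+8,dy=-6->D; (8,10):dx=+3,dy=-8->D
  (9,10):dx=-5,dy=-2->C
Step 2: C = 23, D = 22, total pairs = 45.
Step 3: tau = (C - D)/(n(n-1)/2) = (23 - 22)/45 = 0.022222.
Step 4: Exact two-sided p-value (enumerate n! = 3628800 permutations of y under H0): p = 1.000000.
Step 5: alpha = 0.05. fail to reject H0.

tau_b = 0.0222 (C=23, D=22), p = 1.000000, fail to reject H0.


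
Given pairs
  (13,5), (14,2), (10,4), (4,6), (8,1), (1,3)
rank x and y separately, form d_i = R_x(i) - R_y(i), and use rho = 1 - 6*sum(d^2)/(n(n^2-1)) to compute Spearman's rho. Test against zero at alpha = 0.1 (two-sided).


Step 1: Rank x and y separately (midranks; no ties here).
rank(x): 13->5, 14->6, 10->4, 4->2, 8->3, 1->1
rank(y): 5->5, 2->2, 4->4, 6->6, 1->1, 3->3
Step 2: d_i = R_x(i) - R_y(i); compute d_i^2.
  (5-5)^2=0, (6-2)^2=16, (4-4)^2=0, (2-6)^2=16, (3-1)^2=4, (1-3)^2=4
sum(d^2) = 40.
Step 3: rho = 1 - 6*40 / (6*(6^2 - 1)) = 1 - 240/210 = -0.142857.
Step 4: Under H0, t = rho * sqrt((n-2)/(1-rho^2)) = -0.2887 ~ t(4).
Step 5: Two-sided p-value from the t-distribution with 4 df = 0.787172.
Step 6: alpha = 0.1. fail to reject H0.

rho = -0.1429, p = 0.787172, fail to reject H0 at alpha = 0.1.


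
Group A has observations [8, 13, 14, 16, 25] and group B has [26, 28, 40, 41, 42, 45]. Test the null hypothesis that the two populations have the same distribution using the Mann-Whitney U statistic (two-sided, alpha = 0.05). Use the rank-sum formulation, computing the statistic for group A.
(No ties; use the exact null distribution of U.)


Step 1: Combine and sort all 11 observations; assign midranks.
sorted (value, group): (8,X), (13,X), (14,X), (16,X), (25,X), (26,Y), (28,Y), (40,Y), (41,Y), (42,Y), (45,Y)
ranks: 8->1, 13->2, 14->3, 16->4, 25->5, 26->6, 28->7, 40->8, 41->9, 42->10, 45->11
Step 2: Rank sum for X: R1 = 1 + 2 + 3 + 4 + 5 = 15.
Step 3: U_X = R1 - n1(n1+1)/2 = 15 - 5*6/2 = 15 - 15 = 0.
       U_Y = n1*n2 - U_X = 30 - 0 = 30.
Step 4: No ties, so the exact null distribution of U (based on enumerating the C(11,5) = 462 equally likely rank assignments) gives the two-sided p-value.
Step 5: p-value = 0.004329; compare to alpha = 0.05. reject H0.

U_X = 0, p = 0.004329, reject H0 at alpha = 0.05.


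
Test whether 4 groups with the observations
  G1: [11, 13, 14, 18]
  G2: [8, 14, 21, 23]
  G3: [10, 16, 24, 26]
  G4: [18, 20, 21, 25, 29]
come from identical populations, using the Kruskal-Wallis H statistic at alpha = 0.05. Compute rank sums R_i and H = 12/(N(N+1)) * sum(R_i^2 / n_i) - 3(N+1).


Step 1: Combine all N = 17 observations and assign midranks.
sorted (value, group, rank): (8,G2,1), (10,G3,2), (11,G1,3), (13,G1,4), (14,G1,5.5), (14,G2,5.5), (16,G3,7), (18,G1,8.5), (18,G4,8.5), (20,G4,10), (21,G2,11.5), (21,G4,11.5), (23,G2,13), (24,G3,14), (25,G4,15), (26,G3,16), (29,G4,17)
Step 2: Sum ranks within each group.
R_1 = 21 (n_1 = 4)
R_2 = 31 (n_2 = 4)
R_3 = 39 (n_3 = 4)
R_4 = 62 (n_4 = 5)
Step 3: H = 12/(N(N+1)) * sum(R_i^2/n_i) - 3(N+1)
     = 12/(17*18) * (21^2/4 + 31^2/4 + 39^2/4 + 62^2/5) - 3*18
     = 0.039216 * 1499.55 - 54
     = 4.805882.
Step 4: Ties present; correction factor C = 1 - 18/(17^3 - 17) = 0.996324. Corrected H = 4.805882 / 0.996324 = 4.823616.
Step 5: Under H0, H ~ chi^2(3); p-value = 0.185178.
Step 6: alpha = 0.05. fail to reject H0.

H = 4.8236, df = 3, p = 0.185178, fail to reject H0.


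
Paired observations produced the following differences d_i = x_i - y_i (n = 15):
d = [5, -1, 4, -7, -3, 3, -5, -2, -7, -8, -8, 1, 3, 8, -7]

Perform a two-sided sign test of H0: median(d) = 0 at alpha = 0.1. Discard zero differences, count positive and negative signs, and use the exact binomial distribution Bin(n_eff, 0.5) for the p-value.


Step 1: Discard zero differences. Original n = 15; n_eff = number of nonzero differences = 15.
Nonzero differences (with sign): +5, -1, +4, -7, -3, +3, -5, -2, -7, -8, -8, +1, +3, +8, -7
Step 2: Count signs: positive = 6, negative = 9.
Step 3: Under H0: P(positive) = 0.5, so the number of positives S ~ Bin(15, 0.5).
Step 4: Two-sided exact p-value = sum of Bin(15,0.5) probabilities at or below the observed probability = 0.607239.
Step 5: alpha = 0.1. fail to reject H0.

n_eff = 15, pos = 6, neg = 9, p = 0.607239, fail to reject H0.


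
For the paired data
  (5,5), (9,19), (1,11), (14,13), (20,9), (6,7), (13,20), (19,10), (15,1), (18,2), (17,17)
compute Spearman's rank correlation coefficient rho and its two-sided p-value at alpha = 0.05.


Step 1: Rank x and y separately (midranks; no ties here).
rank(x): 5->2, 9->4, 1->1, 14->6, 20->11, 6->3, 13->5, 19->10, 15->7, 18->9, 17->8
rank(y): 5->3, 19->10, 11->7, 13->8, 9->5, 7->4, 20->11, 10->6, 1->1, 2->2, 17->9
Step 2: d_i = R_x(i) - R_y(i); compute d_i^2.
  (2-3)^2=1, (4-10)^2=36, (1-7)^2=36, (6-8)^2=4, (11-5)^2=36, (3-4)^2=1, (5-11)^2=36, (10-6)^2=16, (7-1)^2=36, (9-2)^2=49, (8-9)^2=1
sum(d^2) = 252.
Step 3: rho = 1 - 6*252 / (11*(11^2 - 1)) = 1 - 1512/1320 = -0.145455.
Step 4: Under H0, t = rho * sqrt((n-2)/(1-rho^2)) = -0.4411 ~ t(9).
Step 5: Two-sided p-value from the t-distribution with 9 df = 0.669579.
Step 6: alpha = 0.05. fail to reject H0.

rho = -0.1455, p = 0.669579, fail to reject H0 at alpha = 0.05.


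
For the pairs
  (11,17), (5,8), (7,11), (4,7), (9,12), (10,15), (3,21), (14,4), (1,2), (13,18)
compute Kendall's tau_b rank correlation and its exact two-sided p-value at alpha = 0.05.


Step 1: Enumerate the 45 unordered pairs (i,j) with i<j and classify each by sign(x_j-x_i) * sign(y_j-y_i).
  (1,2):dx=-6,dy=-9->C; (1,3):dx=-4,dy=-6->C; (1,4):dx=-7,dy=-10->C; (1,5):dx=-2,dy=-5->C
  (1,6):dx=-1,dy=-2->C; (1,7):dx=-8,dy=+4->D; (1,8):dx=+3,dy=-13->D; (1,9):dx=-10,dy=-15->C
  (1,10):dx=+2,dy=+1->C; (2,3):dx=+2,dy=+3->C; (2,4):dx=-1,dy=-1->C; (2,5):dx=+4,dy=+4->C
  (2,6):dx=+5,dy=+7->C; (2,7):dx=-2,dy=+13->D; (2,8):dx=+9,dy=-4->D; (2,9):dx=-4,dy=-6->C
  (2,10):dx=+8,dy=+10->C; (3,4):dx=-3,dy=-4->C; (3,5):dx=+2,dy=+1->C; (3,6):dx=+3,dy=+4->C
  (3,7):dx=-4,dy=+10->D; (3,8):dx=+7,dy=-7->D; (3,9):dx=-6,dy=-9->C; (3,10):dx=+6,dy=+7->C
  (4,5):dx=+5,dy=+5->C; (4,6):dx=+6,dy=+8->C; (4,7):dx=-1,dy=+14->D; (4,8):dx=+10,dy=-3->D
  (4,9):dx=-3,dy=-5->C; (4,10):dx=+9,dy=+11->C; (5,6):dx=+1,dy=+3->C; (5,7):dx=-6,dy=+9->D
  (5,8):dx=+5,dy=-8->D; (5,9):dx=-8,dy=-10->C; (5,10):dx=+4,dy=+6->C; (6,7):dx=-7,dy=+6->D
  (6,8):dx=+4,dy=-11->D; (6,9):dx=-9,dy=-13->C; (6,10):dx=+3,dy=+3->C; (7,8):dx=+11,dy=-17->D
  (7,9):dx=-2,dy=-19->C; (7,10):dx=+10,dy=-3->D; (8,9):dx=-13,dy=-2->C; (8,10):dx=-1,dy=+14->D
  (9,10):dx=+12,dy=+16->C
Step 2: C = 30, D = 15, total pairs = 45.
Step 3: tau = (C - D)/(n(n-1)/2) = (30 - 15)/45 = 0.333333.
Step 4: Exact two-sided p-value (enumerate n! = 3628800 permutations of y under H0): p = 0.216373.
Step 5: alpha = 0.05. fail to reject H0.

tau_b = 0.3333 (C=30, D=15), p = 0.216373, fail to reject H0.


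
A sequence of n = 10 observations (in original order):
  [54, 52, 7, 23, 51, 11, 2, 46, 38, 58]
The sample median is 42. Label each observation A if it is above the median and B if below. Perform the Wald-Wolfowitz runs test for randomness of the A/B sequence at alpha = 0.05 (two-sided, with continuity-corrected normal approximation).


Step 1: Compute median = 42; label A = above, B = below.
Labels in order: AABBABBABA  (n_A = 5, n_B = 5)
Step 2: Count runs R = 7.
Step 3: Under H0 (random ordering), E[R] = 2*n_A*n_B/(n_A+n_B) + 1 = 2*5*5/10 + 1 = 6.0000.
        Var[R] = 2*n_A*n_B*(2*n_A*n_B - n_A - n_B) / ((n_A+n_B)^2 * (n_A+n_B-1)) = 2000/900 = 2.2222.
        SD[R] = 1.4907.
Step 4: Continuity-corrected z = (R - 0.5 - E[R]) / SD[R] = (7 - 0.5 - 6.0000) / 1.4907 = 0.3354.
Step 5: Two-sided p-value via normal approximation = 2*(1 - Phi(|z|)) = 0.737316.
Step 6: alpha = 0.05. fail to reject H0.

R = 7, z = 0.3354, p = 0.737316, fail to reject H0.


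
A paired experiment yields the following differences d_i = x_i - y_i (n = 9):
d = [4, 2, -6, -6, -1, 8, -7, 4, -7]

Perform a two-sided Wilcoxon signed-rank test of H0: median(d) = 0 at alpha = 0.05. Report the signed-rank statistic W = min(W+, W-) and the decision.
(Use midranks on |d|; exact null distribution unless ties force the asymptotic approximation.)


Step 1: Drop any zero differences (none here) and take |d_i|.
|d| = [4, 2, 6, 6, 1, 8, 7, 4, 7]
Step 2: Midrank |d_i| (ties get averaged ranks).
ranks: |4|->3.5, |2|->2, |6|->5.5, |6|->5.5, |1|->1, |8|->9, |7|->7.5, |4|->3.5, |7|->7.5
Step 3: Attach original signs; sum ranks with positive sign and with negative sign.
W+ = 3.5 + 2 + 9 + 3.5 = 18
W- = 5.5 + 5.5 + 1 + 7.5 + 7.5 = 27
(Check: W+ + W- = 45 should equal n(n+1)/2 = 45.)
Step 4: Test statistic W = min(W+, W-) = 18.
Step 5: Ties in |d|, so use the tie-corrected normal approximation.
        E[W] = n(n+1)/4 = 9*10/4 = 22.5.
        Tie groups: |d|=4 (t=2), |d|=6 (t=2), |d|=7 (t=2); sum(t^3 - t) = 18.
        Var[W] = n(n+1)(2n+1)/24 - sum(t^3-t)/48 = 1710/24 - 18/48 = 70.875.
        z = (W - E[W]) / sqrt(Var[W]) = (18 - 22.5) / 8.4187 = -0.5345.
        Two-sided p = 2*Phi(z) = 0.592980.
Step 6: alpha = 0.05. fail to reject H0.

W+ = 18, W- = 27, W = min = 18, p = 0.592980, fail to reject H0.


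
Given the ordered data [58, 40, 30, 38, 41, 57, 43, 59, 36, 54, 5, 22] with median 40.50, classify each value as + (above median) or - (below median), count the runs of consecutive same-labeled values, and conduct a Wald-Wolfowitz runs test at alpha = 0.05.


Step 1: Compute median = 40.50; label A = above, B = below.
Labels in order: ABBBAAAABABB  (n_A = 6, n_B = 6)
Step 2: Count runs R = 6.
Step 3: Under H0 (random ordering), E[R] = 2*n_A*n_B/(n_A+n_B) + 1 = 2*6*6/12 + 1 = 7.0000.
        Var[R] = 2*n_A*n_B*(2*n_A*n_B - n_A - n_B) / ((n_A+n_B)^2 * (n_A+n_B-1)) = 4320/1584 = 2.7273.
        SD[R] = 1.6514.
Step 4: Continuity-corrected z = (R + 0.5 - E[R]) / SD[R] = (6 + 0.5 - 7.0000) / 1.6514 = -0.3028.
Step 5: Two-sided p-value via normal approximation = 2*(1 - Phi(|z|)) = 0.762069.
Step 6: alpha = 0.05. fail to reject H0.

R = 6, z = -0.3028, p = 0.762069, fail to reject H0.


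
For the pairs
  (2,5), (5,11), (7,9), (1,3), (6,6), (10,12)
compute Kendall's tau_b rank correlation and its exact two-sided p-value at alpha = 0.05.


Step 1: Enumerate the 15 unordered pairs (i,j) with i<j and classify each by sign(x_j-x_i) * sign(y_j-y_i).
  (1,2):dx=+3,dy=+6->C; (1,3):dx=+5,dy=+4->C; (1,4):dx=-1,dy=-2->C; (1,5):dx=+4,dy=+1->C
  (1,6):dx=+8,dy=+7->C; (2,3):dx=+2,dy=-2->D; (2,4):dx=-4,dy=-8->C; (2,5):dx=+1,dy=-5->D
  (2,6):dx=+5,dy=+1->C; (3,4):dx=-6,dy=-6->C; (3,5):dx=-1,dy=-3->C; (3,6):dx=+3,dy=+3->C
  (4,5):dx=+5,dy=+3->C; (4,6):dx=+9,dy=+9->C; (5,6):dx=+4,dy=+6->C
Step 2: C = 13, D = 2, total pairs = 15.
Step 3: tau = (C - D)/(n(n-1)/2) = (13 - 2)/15 = 0.733333.
Step 4: Exact two-sided p-value (enumerate n! = 720 permutations of y under H0): p = 0.055556.
Step 5: alpha = 0.05. fail to reject H0.

tau_b = 0.7333 (C=13, D=2), p = 0.055556, fail to reject H0.


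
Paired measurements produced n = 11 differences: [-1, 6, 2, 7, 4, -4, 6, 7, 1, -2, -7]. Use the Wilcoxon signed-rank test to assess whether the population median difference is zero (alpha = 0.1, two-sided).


Step 1: Drop any zero differences (none here) and take |d_i|.
|d| = [1, 6, 2, 7, 4, 4, 6, 7, 1, 2, 7]
Step 2: Midrank |d_i| (ties get averaged ranks).
ranks: |1|->1.5, |6|->7.5, |2|->3.5, |7|->10, |4|->5.5, |4|->5.5, |6|->7.5, |7|->10, |1|->1.5, |2|->3.5, |7|->10
Step 3: Attach original signs; sum ranks with positive sign and with negative sign.
W+ = 7.5 + 3.5 + 10 + 5.5 + 7.5 + 10 + 1.5 = 45.5
W- = 1.5 + 5.5 + 3.5 + 10 = 20.5
(Check: W+ + W- = 66 should equal n(n+1)/2 = 66.)
Step 4: Test statistic W = min(W+, W-) = 20.5.
Step 5: Ties in |d|, so use the tie-corrected normal approximation.
        E[W] = n(n+1)/4 = 11*12/4 = 33.
        Tie groups: |d|=1 (t=2), |d|=2 (t=2), |d|=4 (t=2), |d|=6 (t=2), |d|=7 (t=3); sum(t^3 - t) = 48.
        Var[W] = n(n+1)(2n+1)/24 - sum(t^3-t)/48 = 3036/24 - 48/48 = 125.5.
        z = (W - E[W]) / sqrt(Var[W]) = (20.5 - 33) / 11.2027 = -1.1158.
        Two-sided p = 2*Phi(z) = 0.264506.
Step 6: alpha = 0.1. fail to reject H0.

W+ = 45.5, W- = 20.5, W = min = 20.5, p = 0.264506, fail to reject H0.


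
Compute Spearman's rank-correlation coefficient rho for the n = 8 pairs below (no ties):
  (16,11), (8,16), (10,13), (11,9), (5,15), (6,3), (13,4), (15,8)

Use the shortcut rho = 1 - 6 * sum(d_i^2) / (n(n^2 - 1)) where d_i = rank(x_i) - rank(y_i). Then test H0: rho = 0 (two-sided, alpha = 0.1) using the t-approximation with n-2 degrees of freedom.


Step 1: Rank x and y separately (midranks; no ties here).
rank(x): 16->8, 8->3, 10->4, 11->5, 5->1, 6->2, 13->6, 15->7
rank(y): 11->5, 16->8, 13->6, 9->4, 15->7, 3->1, 4->2, 8->3
Step 2: d_i = R_x(i) - R_y(i); compute d_i^2.
  (8-5)^2=9, (3-8)^2=25, (4-6)^2=4, (5-4)^2=1, (1-7)^2=36, (2-1)^2=1, (6-2)^2=16, (7-3)^2=16
sum(d^2) = 108.
Step 3: rho = 1 - 6*108 / (8*(8^2 - 1)) = 1 - 648/504 = -0.285714.
Step 4: Under H0, t = rho * sqrt((n-2)/(1-rho^2)) = -0.7303 ~ t(6).
Step 5: Two-sided p-value from the t-distribution with 6 df = 0.492726.
Step 6: alpha = 0.1. fail to reject H0.

rho = -0.2857, p = 0.492726, fail to reject H0 at alpha = 0.1.


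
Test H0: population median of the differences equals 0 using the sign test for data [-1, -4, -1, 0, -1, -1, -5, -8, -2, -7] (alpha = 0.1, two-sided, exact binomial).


Step 1: Discard zero differences. Original n = 10; n_eff = number of nonzero differences = 9.
Nonzero differences (with sign): -1, -4, -1, -1, -1, -5, -8, -2, -7
Step 2: Count signs: positive = 0, negative = 9.
Step 3: Under H0: P(positive) = 0.5, so the number of positives S ~ Bin(9, 0.5).
Step 4: Two-sided exact p-value = sum of Bin(9,0.5) probabilities at or below the observed probability = 0.003906.
Step 5: alpha = 0.1. reject H0.

n_eff = 9, pos = 0, neg = 9, p = 0.003906, reject H0.


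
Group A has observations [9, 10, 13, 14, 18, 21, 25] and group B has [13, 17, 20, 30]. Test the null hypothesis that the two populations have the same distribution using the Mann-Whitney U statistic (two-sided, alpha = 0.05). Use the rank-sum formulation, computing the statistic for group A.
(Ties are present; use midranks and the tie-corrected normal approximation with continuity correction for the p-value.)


Step 1: Combine and sort all 11 observations; assign midranks.
sorted (value, group): (9,X), (10,X), (13,X), (13,Y), (14,X), (17,Y), (18,X), (20,Y), (21,X), (25,X), (30,Y)
ranks: 9->1, 10->2, 13->3.5, 13->3.5, 14->5, 17->6, 18->7, 20->8, 21->9, 25->10, 30->11
Step 2: Rank sum for X: R1 = 1 + 2 + 3.5 + 5 + 7 + 9 + 10 = 37.5.
Step 3: U_X = R1 - n1(n1+1)/2 = 37.5 - 7*8/2 = 37.5 - 28 = 9.5.
       U_Y = n1*n2 - U_X = 28 - 9.5 = 18.5.
Step 4: Ties are present, so use the tie-corrected normal approximation (with continuity correction) for the p-value.
Step 5: p-value = 0.448659; compare to alpha = 0.05. fail to reject H0.

U_X = 9.5, p = 0.448659, fail to reject H0 at alpha = 0.05.


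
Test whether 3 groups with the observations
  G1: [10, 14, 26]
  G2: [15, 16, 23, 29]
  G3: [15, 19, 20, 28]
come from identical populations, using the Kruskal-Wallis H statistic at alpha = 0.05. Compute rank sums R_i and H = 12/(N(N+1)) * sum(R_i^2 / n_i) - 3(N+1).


Step 1: Combine all N = 11 observations and assign midranks.
sorted (value, group, rank): (10,G1,1), (14,G1,2), (15,G2,3.5), (15,G3,3.5), (16,G2,5), (19,G3,6), (20,G3,7), (23,G2,8), (26,G1,9), (28,G3,10), (29,G2,11)
Step 2: Sum ranks within each group.
R_1 = 12 (n_1 = 3)
R_2 = 27.5 (n_2 = 4)
R_3 = 26.5 (n_3 = 4)
Step 3: H = 12/(N(N+1)) * sum(R_i^2/n_i) - 3(N+1)
     = 12/(11*12) * (12^2/3 + 27.5^2/4 + 26.5^2/4) - 3*12
     = 0.090909 * 412.625 - 36
     = 1.511364.
Step 4: Ties present; correction factor C = 1 - 6/(11^3 - 11) = 0.995455. Corrected H = 1.511364 / 0.995455 = 1.518265.
Step 5: Under H0, H ~ chi^2(2); p-value = 0.468072.
Step 6: alpha = 0.05. fail to reject H0.

H = 1.5183, df = 2, p = 0.468072, fail to reject H0.


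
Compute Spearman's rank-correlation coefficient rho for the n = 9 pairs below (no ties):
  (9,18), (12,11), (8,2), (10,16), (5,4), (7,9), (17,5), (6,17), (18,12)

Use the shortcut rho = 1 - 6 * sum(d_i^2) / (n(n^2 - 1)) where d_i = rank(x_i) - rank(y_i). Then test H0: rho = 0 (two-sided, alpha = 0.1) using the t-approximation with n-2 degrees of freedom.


Step 1: Rank x and y separately (midranks; no ties here).
rank(x): 9->5, 12->7, 8->4, 10->6, 5->1, 7->3, 17->8, 6->2, 18->9
rank(y): 18->9, 11->5, 2->1, 16->7, 4->2, 9->4, 5->3, 17->8, 12->6
Step 2: d_i = R_x(i) - R_y(i); compute d_i^2.
  (5-9)^2=16, (7-5)^2=4, (4-1)^2=9, (6-7)^2=1, (1-2)^2=1, (3-4)^2=1, (8-3)^2=25, (2-8)^2=36, (9-6)^2=9
sum(d^2) = 102.
Step 3: rho = 1 - 6*102 / (9*(9^2 - 1)) = 1 - 612/720 = 0.150000.
Step 4: Under H0, t = rho * sqrt((n-2)/(1-rho^2)) = 0.4014 ~ t(7).
Step 5: Two-sided p-value from the t-distribution with 7 df = 0.700094.
Step 6: alpha = 0.1. fail to reject H0.

rho = 0.1500, p = 0.700094, fail to reject H0 at alpha = 0.1.


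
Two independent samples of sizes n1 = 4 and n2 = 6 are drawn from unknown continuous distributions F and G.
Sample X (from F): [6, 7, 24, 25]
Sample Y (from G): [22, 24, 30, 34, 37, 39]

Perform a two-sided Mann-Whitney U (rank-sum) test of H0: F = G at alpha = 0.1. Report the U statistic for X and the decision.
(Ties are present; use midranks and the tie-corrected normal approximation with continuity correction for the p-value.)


Step 1: Combine and sort all 10 observations; assign midranks.
sorted (value, group): (6,X), (7,X), (22,Y), (24,X), (24,Y), (25,X), (30,Y), (34,Y), (37,Y), (39,Y)
ranks: 6->1, 7->2, 22->3, 24->4.5, 24->4.5, 25->6, 30->7, 34->8, 37->9, 39->10
Step 2: Rank sum for X: R1 = 1 + 2 + 4.5 + 6 = 13.5.
Step 3: U_X = R1 - n1(n1+1)/2 = 13.5 - 4*5/2 = 13.5 - 10 = 3.5.
       U_Y = n1*n2 - U_X = 24 - 3.5 = 20.5.
Step 4: Ties are present, so use the tie-corrected normal approximation (with continuity correction) for the p-value.
Step 5: p-value = 0.087118; compare to alpha = 0.1. reject H0.

U_X = 3.5, p = 0.087118, reject H0 at alpha = 0.1.


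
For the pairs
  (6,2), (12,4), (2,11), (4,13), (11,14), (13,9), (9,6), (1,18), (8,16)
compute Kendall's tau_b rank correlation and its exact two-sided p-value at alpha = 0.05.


Step 1: Enumerate the 36 unordered pairs (i,j) with i<j and classify each by sign(x_j-x_i) * sign(y_j-y_i).
  (1,2):dx=+6,dy=+2->C; (1,3):dx=-4,dy=+9->D; (1,4):dx=-2,dy=+11->D; (1,5):dx=+5,dy=+12->C
  (1,6):dx=+7,dy=+7->C; (1,7):dx=+3,dy=+4->C; (1,8):dx=-5,dy=+16->D; (1,9):dx=+2,dy=+14->C
  (2,3):dx=-10,dy=+7->D; (2,4):dx=-8,dy=+9->D; (2,5):dx=-1,dy=+10->D; (2,6):dx=+1,dy=+5->C
  (2,7):dx=-3,dy=+2->D; (2,8):dx=-11,dy=+14->D; (2,9):dx=-4,dy=+12->D; (3,4):dx=+2,dy=+2->C
  (3,5):dx=+9,dy=+3->C; (3,6):dx=+11,dy=-2->D; (3,7):dx=+7,dy=-5->D; (3,8):dx=-1,dy=+7->D
  (3,9):dx=+6,dy=+5->C; (4,5):dx=+7,dy=+1->C; (4,6):dx=+9,dy=-4->D; (4,7):dx=+5,dy=-7->D
  (4,8):dx=-3,dy=+5->D; (4,9):dx=+4,dy=+3->C; (5,6):dx=+2,dy=-5->D; (5,7):dx=-2,dy=-8->C
  (5,8):dx=-10,dy=+4->D; (5,9):dx=-3,dy=+2->D; (6,7):dx=-4,dy=-3->C; (6,8):dx=-12,dy=+9->D
  (6,9):dx=-5,dy=+7->D; (7,8):dx=-8,dy=+12->D; (7,9):dx=-1,dy=+10->D; (8,9):dx=+7,dy=-2->D
Step 2: C = 13, D = 23, total pairs = 36.
Step 3: tau = (C - D)/(n(n-1)/2) = (13 - 23)/36 = -0.277778.
Step 4: Exact two-sided p-value (enumerate n! = 362880 permutations of y under H0): p = 0.358488.
Step 5: alpha = 0.05. fail to reject H0.

tau_b = -0.2778 (C=13, D=23), p = 0.358488, fail to reject H0.
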